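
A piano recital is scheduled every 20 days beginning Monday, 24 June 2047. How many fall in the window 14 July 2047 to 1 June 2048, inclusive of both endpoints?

17

Occurrences land 20·i days after 24 June 2047 for i = 0, 1, 2, …
14 July 2047 is 20 days after the start; 20 ÷ 20 = 1 remainder 0. First occurrence in the window: #2 on 14 July 2047 (1×20 = 20 days in).
1 June 2048 is 343 days after the start; 343 ÷ 20 = 17 remainder 3. Last occurrence in the window: #18 on 29 May 2048.
Occurrences #2 through #18: 17 in total.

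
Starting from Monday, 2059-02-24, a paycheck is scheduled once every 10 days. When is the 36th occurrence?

2060-02-09

The 36th occurrence is 35 intervals after the first: 35 × 10 = 350 days after 2059-02-24.
February has 28 days — 4 days to the end of February leaves 346.
March has 31 days (315 left).
April has 30 days (285 left).
May has 31 days (254 left).
June has 30 days (224 left).
July has 31 days (193 left).
August has 31 days (162 left).
September has 30 days (132 left).
October has 31 days (101 left).
November has 30 days (71 left).
December has 31 days (40 left).
January has 31 days (9 left).
9 days into February → 2060-02-09.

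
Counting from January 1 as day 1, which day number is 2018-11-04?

308

Days in months before November: 31 + 28 + 31 + 30 + 31 + 30 + 31 + 31 + 30 + 31 = 304.
Plus 4 days into November → day 308.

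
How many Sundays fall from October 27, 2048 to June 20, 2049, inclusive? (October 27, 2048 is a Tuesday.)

34

October 27, 2048 is a Tuesday; the first Sunday on or after it is November 1, 2048 (5 days later).
From November 1, 2048 to June 20, 2049: 29 + 31 + 31 + 28 + 31 + 30 + 31 + 20 = 231 days (rest of November, December, January, February, March, April, May, June).
231 ÷ 7 = 33 full weeks with remainder 0, so 33 more Sundays after the first → 34.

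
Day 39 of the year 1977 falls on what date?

8 February 1977

January has 31 days (39 − 31 = 8 remain).
8 into February → February 8.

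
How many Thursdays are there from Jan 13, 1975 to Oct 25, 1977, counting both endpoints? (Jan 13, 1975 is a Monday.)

145

Jan 13, 1975 is a Monday; the first Thursday on or after it is Jan 16, 1975 (3 days later).
From Jan 16, 1975 to Oct 25, 1977: 349 + 366 + 298 = 1013 days (rest of 1975, 1976, to Oct 25, 1977 in 1977).
1013 ÷ 7 = 144 full weeks with remainder 5, so 144 more Thursdays after the first → 145.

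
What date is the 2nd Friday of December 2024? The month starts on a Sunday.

December 2024 begins on a Sunday, so the first Friday is December 6 (5 days later).
The 2nd Friday is 1 weeks later: 6 + 7 = 13.

13 December 2024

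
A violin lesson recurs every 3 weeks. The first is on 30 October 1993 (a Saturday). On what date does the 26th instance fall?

The 26th occurrence is 25 intervals after the first: 25 × 21 = 525 days after 30 October 1993.
October has 31 days — 1 day to the end of October leaves 524.
From end of October to end of 1993 is 61 days (463 left).
1994 has 365 days (98 left).
January has 31 days (67 left).
February has 28 days (39 left).
March has 31 days (8 left).
8 days into April → 8 April 1995.

8 April 1995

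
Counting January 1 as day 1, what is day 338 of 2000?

January has 31 days (338 − 31 = 307 remain).
February has 29 days (307 − 29 = 278 remain).
March has 31 days (278 − 31 = 247 remain).
April has 30 days (247 − 30 = 217 remain).
May has 31 days (217 − 31 = 186 remain).
June has 30 days (186 − 30 = 156 remain).
July has 31 days (156 − 31 = 125 remain).
August has 31 days (125 − 31 = 94 remain).
September has 30 days (94 − 30 = 64 remain).
October has 31 days (64 − 31 = 33 remain).
November has 30 days (33 − 30 = 3 remain).
3 into December → December 3.

December 3, 2000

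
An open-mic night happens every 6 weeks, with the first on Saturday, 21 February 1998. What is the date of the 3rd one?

16 May 1998

The 3rd occurrence is 2 intervals after the first: 2 × 42 = 84 days after 21 February 1998.
February has 28 days — 7 days to the end of February leaves 77.
March has 31 days (46 left).
April has 30 days (16 left).
16 days into May → 16 May 1998.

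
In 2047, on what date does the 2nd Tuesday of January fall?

The first Tuesday of January 2047 is January 1.
The 2nd Tuesday is 1 weeks later: 1 + 7 = 8.

8 January 2047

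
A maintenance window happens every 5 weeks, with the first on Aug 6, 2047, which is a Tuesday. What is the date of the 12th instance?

The 12th occurrence is 11 intervals after the first: 11 × 35 = 385 days after Aug 6, 2047.
Aug has 31 days — 25 days to the end of Aug leaves 360.
Sep has 30 days (330 left).
Oct has 31 days (299 left).
Nov has 30 days (269 left).
Dec has 31 days (238 left).
Jan has 31 days (207 left).
Feb has 29 days (178 left).
Mar has 31 days (147 left).
Apr has 30 days (117 left).
May has 31 days (86 left).
Jun has 30 days (56 left).
Jul has 31 days (25 left).
25 days into Aug → Aug 25, 2048.

Aug 25, 2048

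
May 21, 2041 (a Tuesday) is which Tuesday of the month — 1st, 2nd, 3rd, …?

3rd

Day 21 falls in week ⌈21/7⌉ of the month.
Days 1–7 hold the 1st Tuesday, 8–14 the 2nd, 15–21 the 3rd, 22–28 the 4th, 29–31 the 5th.
21 is in the range for the 3rd.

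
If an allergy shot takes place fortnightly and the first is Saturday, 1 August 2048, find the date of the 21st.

The 21st occurrence is 20 intervals after the first: 20 × 14 = 280 days after 1 August 2048.
August has 31 days — 30 days to the end of August leaves 250.
September has 30 days (220 left).
October has 31 days (189 left).
November has 30 days (159 left).
December has 31 days (128 left).
January has 31 days (97 left).
February has 28 days (69 left).
March has 31 days (38 left).
April has 30 days (8 left).
8 days into May → 8 May 2049.

8 May 2049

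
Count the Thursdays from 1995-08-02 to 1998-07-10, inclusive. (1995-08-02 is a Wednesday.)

154

1995-08-02 is a Wednesday; the first Thursday on or after it is 1995-08-03 (1 day later).
From 1995-08-03 to 1998-07-10: 150 + 366 + 365 + 191 = 1072 days (rest of 1995, 1996, 1997, to 1998-07-10 in 1998).
1072 ÷ 7 = 153 full weeks with remainder 1, so 153 more Thursdays after the first → 154.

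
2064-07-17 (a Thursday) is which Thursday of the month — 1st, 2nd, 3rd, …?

Day 17 falls in week ⌈17/7⌉ of the month.
Days 1–7 hold the 1st Thursday, 8–14 the 2nd, 15–21 the 3rd, 22–28 the 4th, 29–31 the 5th.
17 is in the range for the 3rd.

3rd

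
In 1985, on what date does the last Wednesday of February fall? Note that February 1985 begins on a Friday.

27 February 1985

February 1985 begins on a Friday, so the first Wednesday is February 6 (5 days later).
February 1985 has 28 days. Adding weeks: 6, 13, 20, 27 — the last one ≤ 28 is the 27th.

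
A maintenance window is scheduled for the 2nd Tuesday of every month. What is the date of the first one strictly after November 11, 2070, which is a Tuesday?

November 2070 starts on a Saturday; its first Tuesday is the 4th, so the 2nd Tuesday is the 11th — November 11, 2070.
That is not after November 11, 2070, so look at December 2070.
December 2070 starts on a Monday; its first Tuesday is the 2nd, so the 2nd Tuesday is the 9th — December 9, 2070.

December 9, 2070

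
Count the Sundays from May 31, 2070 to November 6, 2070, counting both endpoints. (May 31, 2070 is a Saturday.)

May 31, 2070 is a Saturday; the first Sunday on or after it is June 1, 2070 (1 day later).
From June 1, 2070 to November 6, 2070: 29 + 31 + 31 + 30 + 31 + 6 = 158 days (rest of June, July, August, September, October, November).
158 ÷ 7 = 22 full weeks with remainder 4, so 22 more Sundays after the first → 23.

23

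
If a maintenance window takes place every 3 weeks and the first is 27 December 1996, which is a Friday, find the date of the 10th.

The 10th occurrence is 9 intervals after the first: 9 × 21 = 189 days after 27 December 1996.
December has 31 days — 4 days to the end of December leaves 185.
January has 31 days (154 left).
February has 28 days (126 left).
March has 31 days (95 left).
April has 30 days (65 left).
May has 31 days (34 left).
June has 30 days (4 left).
4 days into July → 4 July 1997.

4 July 1997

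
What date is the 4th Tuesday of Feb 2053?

Feb 25, 2053

Feb 2053 begins on a Saturday, so the first Tuesday is Feb 4 (3 days later).
The 4th Tuesday is 3 weeks later: 4 + 21 = 25.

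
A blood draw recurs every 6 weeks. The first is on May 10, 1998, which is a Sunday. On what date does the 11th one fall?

The 11th occurrence is 10 intervals after the first: 10 × 42 = 420 days after May 10, 1998.
May has 31 days — 21 days to the end of May leaves 399.
June has 30 days (369 left).
July has 31 days (338 left).
August has 31 days (307 left).
September has 30 days (277 left).
October has 31 days (246 left).
November has 30 days (216 left).
December has 31 days (185 left).
January has 31 days (154 left).
February has 28 days (126 left).
March has 31 days (95 left).
April has 30 days (65 left).
May has 31 days (34 left).
June has 30 days (4 left).
4 days into July → July 4, 1999.

July 4, 1999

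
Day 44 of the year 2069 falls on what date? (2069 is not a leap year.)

Feb 13, 2069

Jan has 31 days (44 − 31 = 13 remain).
13 into Feb → Feb 13.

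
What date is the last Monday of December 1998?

The first Monday of December 1998 is December 7.
December 1998 has 31 days. Adding weeks: 7, 14, 21, 28 — the last one ≤ 31 is the 28th.

December 28, 1998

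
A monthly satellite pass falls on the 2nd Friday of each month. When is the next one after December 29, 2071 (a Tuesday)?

January 8, 2072

December 2071 starts on a Tuesday; its first Friday is the 4th, so the 2nd Friday is the 11th — December 11, 2071.
That is not after December 29, 2071, so look at January 2072.
January 2072 starts on a Friday; its first Friday is the 1st, so the 2nd Friday is the 8th — January 8, 2072.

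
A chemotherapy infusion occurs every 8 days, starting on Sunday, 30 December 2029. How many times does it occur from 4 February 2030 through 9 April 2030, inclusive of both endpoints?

Occurrences land 8·i days after 30 December 2029 for i = 0, 1, 2, …
4 February 2030 is 36 days after the start; 36 ÷ 8 = 4 remainder 4; since the remainder is 4, round up to i = 5. First occurrence in the window: #6 on 8 February 2030 (5×8 = 40 days in).
9 April 2030 is 100 days after the start; 100 ÷ 8 = 12 remainder 4. Last occurrence in the window: #13 on 5 April 2030.
Occurrences #6 through #13: 8 in total.

8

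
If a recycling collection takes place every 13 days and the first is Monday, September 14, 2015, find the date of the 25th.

July 22, 2016

The 25th occurrence is 24 intervals after the first: 24 × 13 = 312 days after September 14, 2015.
September has 30 days — 16 days to the end of September leaves 296.
October has 31 days (265 left).
November has 30 days (235 left).
December has 31 days (204 left).
January has 31 days (173 left).
February has 29 days (144 left).
March has 31 days (113 left).
April has 30 days (83 left).
May has 31 days (52 left).
June has 30 days (22 left).
22 days into July → July 22, 2016.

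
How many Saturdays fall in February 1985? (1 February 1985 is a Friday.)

1 February 1985 is a Friday; the first Saturday on or after it is 2 February 1985 (1 day later).
From 2 February 1985 to 28 February 1985 is 28 − 2 = 26 days.
26 ÷ 7 = 3 full weeks with remainder 5, so 3 more Saturdays after the first → 4.

4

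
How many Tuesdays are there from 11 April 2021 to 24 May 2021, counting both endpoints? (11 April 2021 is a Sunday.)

11 April 2021 is a Sunday; the first Tuesday on or after it is 13 April 2021 (2 days later).
From 13 April 2021 to 24 May 2021: 17 + 24 = 41 days (rest of April, May).
41 ÷ 7 = 5 full weeks with remainder 6, so 5 more Tuesdays after the first → 6.

6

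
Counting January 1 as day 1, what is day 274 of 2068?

January has 31 days (274 − 31 = 243 remain).
February has 29 days (243 − 29 = 214 remain).
March has 31 days (214 − 31 = 183 remain).
April has 30 days (183 − 30 = 153 remain).
May has 31 days (153 − 31 = 122 remain).
June has 30 days (122 − 30 = 92 remain).
July has 31 days (92 − 31 = 61 remain).
August has 31 days (61 − 31 = 30 remain).
30 into September → September 30.

30 September 2068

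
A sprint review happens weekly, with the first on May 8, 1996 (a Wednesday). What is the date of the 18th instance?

The 18th occurrence is 17 intervals after the first: 17 × 7 = 119 days after May 8, 1996.
May has 31 days — 23 days to the end of May leaves 96.
June has 30 days (66 left).
July has 31 days (35 left).
August has 31 days (4 left).
4 days into September → September 4, 1996.

September 4, 1996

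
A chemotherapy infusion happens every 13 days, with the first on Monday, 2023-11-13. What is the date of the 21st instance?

2024-07-30

The 21st occurrence is 20 intervals after the first: 20 × 13 = 260 days after 2023-11-13.
November has 30 days — 17 days to the end of November leaves 243.
December has 31 days (212 left).
January has 31 days (181 left).
February has 29 days (152 left).
March has 31 days (121 left).
April has 30 days (91 left).
May has 31 days (60 left).
June has 30 days (30 left).
30 days into July → 2024-07-30.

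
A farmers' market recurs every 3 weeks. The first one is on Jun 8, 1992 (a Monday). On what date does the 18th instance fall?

May 31, 1993

The 18th occurrence is 17 intervals after the first: 17 × 21 = 357 days after Jun 8, 1992.
Jun has 30 days — 22 days to the end of Jun leaves 335.
Jul has 31 days (304 left).
Aug has 31 days (273 left).
Sep has 30 days (243 left).
Oct has 31 days (212 left).
Nov has 30 days (182 left).
Dec has 31 days (151 left).
Jan has 31 days (120 left).
Feb has 28 days (92 left).
Mar has 31 days (61 left).
Apr has 30 days (31 left).
31 days into May → May 31, 1993.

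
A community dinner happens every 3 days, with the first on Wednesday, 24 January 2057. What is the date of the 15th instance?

The 15th occurrence is 14 intervals after the first: 14 × 3 = 42 days after 24 January 2057.
January has 31 days — 7 days to the end of January leaves 35.
February has 28 days (7 left).
7 days into March → 7 March 2057.

7 March 2057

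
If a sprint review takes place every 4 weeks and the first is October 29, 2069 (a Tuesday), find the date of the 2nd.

November 26, 2069

The 2nd occurrence is 1 interval after the first: 1 × 28 = 28 days after October 29, 2069.
October has 31 days — 2 days to the end of October leaves 26.
26 days into November → November 26, 2069.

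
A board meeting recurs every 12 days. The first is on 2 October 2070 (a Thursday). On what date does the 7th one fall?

13 December 2070

The 7th occurrence is 6 intervals after the first: 6 × 12 = 72 days after 2 October 2070.
October has 31 days — 29 days to the end of October leaves 43.
November has 30 days (13 left).
13 days into December → 13 December 2070.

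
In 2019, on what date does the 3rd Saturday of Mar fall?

Mar 2019 begins on a Friday, so the first Saturday is Mar 2 (1 day later).
The 3rd Saturday is 2 weeks later: 2 + 14 = 16.

Mar 16, 2019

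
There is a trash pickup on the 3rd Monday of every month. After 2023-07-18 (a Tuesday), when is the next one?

2023-08-21

July 2023 starts on a Saturday; its first Monday is the 3rd, so the 3rd Monday is the 17th — 2023-07-17.
That is not after 2023-07-18, so look at August 2023.
August 2023 starts on a Tuesday; its first Monday is the 7th, so the 3rd Monday is the 21st — 2023-08-21.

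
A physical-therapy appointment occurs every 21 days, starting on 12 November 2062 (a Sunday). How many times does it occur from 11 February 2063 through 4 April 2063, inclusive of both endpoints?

Occurrences land 21·i days after 12 November 2062 for i = 0, 1, 2, …
11 February 2063 is 91 days after the start; 91 ÷ 21 = 4 remainder 7; since the remainder is 7, round up to i = 5. First occurrence in the window: #6 on 25 February 2063 (5×21 = 105 days in).
4 April 2063 is 143 days after the start; 143 ÷ 21 = 6 remainder 17. Last occurrence in the window: #7 on 18 March 2063.
Occurrences #6 through #7: 2 in total.

2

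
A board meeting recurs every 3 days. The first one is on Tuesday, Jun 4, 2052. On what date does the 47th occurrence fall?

The 47th occurrence is 46 intervals after the first: 46 × 3 = 138 days after Jun 4, 2052.
Jun has 30 days — 26 days to the end of Jun leaves 112.
Jul has 31 days (81 left).
Aug has 31 days (50 left).
Sep has 30 days (20 left).
20 days into Oct → Oct 20, 2052.

Oct 20, 2052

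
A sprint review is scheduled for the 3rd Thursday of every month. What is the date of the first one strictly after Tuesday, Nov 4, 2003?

Nov 2003 starts on a Saturday; its first Thursday is the 6th, so the 3rd Thursday is the 20th — Nov 20, 2003.
Nov 20, 2003 is after Nov 4, 2003, so that is the next one.

Nov 20, 2003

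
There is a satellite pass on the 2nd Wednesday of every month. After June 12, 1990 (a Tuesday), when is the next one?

June 13, 1990

June 1990 starts on a Friday; its first Wednesday is the 6th, so the 2nd Wednesday is the 13th — June 13, 1990.
June 13, 1990 is after June 12, 1990, so that is the next one.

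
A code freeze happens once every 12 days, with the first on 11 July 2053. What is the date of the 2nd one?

23 July 2053

The 2nd occurrence is 1 interval after the first: 1 × 12 = 12 days after 11 July 2053.
12 days later is 23 July 2053.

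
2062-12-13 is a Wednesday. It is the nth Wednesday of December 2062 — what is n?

Day 13 falls in week ⌈13/7⌉ of the month.
Days 1–7 hold the 1st Wednesday, 8–14 the 2nd, 15–21 the 3rd, 22–28 the 4th, 29–31 the 5th.
13 is in the range for the 2nd.

2nd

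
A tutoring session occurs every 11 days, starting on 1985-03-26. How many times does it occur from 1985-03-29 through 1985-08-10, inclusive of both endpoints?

12

Occurrences land 11·i days after 1985-03-26 for i = 0, 1, 2, …
1985-03-29 is 3 days after the start; 3 ÷ 11 = 0 remainder 3; since the remainder is 3, round up to i = 1. First occurrence in the window: #2 on 1985-04-06 (1×11 = 11 days in).
1985-08-10 is 137 days after the start; 137 ÷ 11 = 12 remainder 5. Last occurrence in the window: #13 on 1985-08-05.
Occurrences #2 through #13: 12 in total.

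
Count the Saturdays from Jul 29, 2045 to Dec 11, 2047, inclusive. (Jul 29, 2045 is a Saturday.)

Jul 29, 2045 is a Saturday; the first Saturday on or after it is Jul 29, 2045.
From Jul 29, 2045 to Dec 11, 2047: 155 + 365 + 345 = 865 days (rest of 2045, 2046, to Dec 11, 2047 in 2047).
865 ÷ 7 = 123 full weeks with remainder 4, so 123 more Saturdays after the first → 124.

124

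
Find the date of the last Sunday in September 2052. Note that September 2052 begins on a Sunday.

September 29, 2052

September 2052 begins on a Sunday, so the first Sunday is September 1.
September 2052 has 30 days. Adding weeks: 1, 8, 15, 22, 29 — the last one ≤ 30 is the 29th.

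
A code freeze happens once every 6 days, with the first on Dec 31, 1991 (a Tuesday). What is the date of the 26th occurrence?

The 26th occurrence is 25 intervals after the first: 25 × 6 = 150 days after Dec 31, 1991.
Dec has 31 days — 0 days to the end of Dec leaves 150.
Jan has 31 days (119 left).
Feb has 29 days (90 left).
Mar has 31 days (59 left).
Apr has 30 days (29 left).
29 days into May → May 29, 1992.

May 29, 1992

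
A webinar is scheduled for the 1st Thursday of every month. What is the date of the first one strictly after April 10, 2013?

April 2013 starts on a Monday, so its 1st Thursday is April 4, 2013 (3 days in).
That is not after April 10, 2013, so look at May 2013.
May 2013 starts on a Wednesday, so its 1st Thursday is May 2, 2013 (1 day in).

May 2, 2013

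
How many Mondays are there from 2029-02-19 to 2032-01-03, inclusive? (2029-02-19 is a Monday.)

2029-02-19 is a Monday; the first Monday on or after it is 2029-02-19.
From 2029-02-19 to 2032-01-03: 315 + 365 + 365 + 3 = 1048 days (rest of 2029, 2030, 2031, to 2032-01-03 in 2032).
1048 ÷ 7 = 149 full weeks with remainder 5, so 149 more Mondays after the first → 150.

150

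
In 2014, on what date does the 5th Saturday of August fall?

August 2014 begins on a Friday, so the first Saturday is August 2 (1 day later).
The 5th Saturday is 4 weeks later: 2 + 28 = 30.

30 August 2014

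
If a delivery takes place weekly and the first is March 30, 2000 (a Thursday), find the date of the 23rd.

The 23rd occurrence is 22 intervals after the first: 22 × 7 = 154 days after March 30, 2000.
March has 31 days — 1 day to the end of March leaves 153.
April has 30 days (123 left).
May has 31 days (92 left).
June has 30 days (62 left).
July has 31 days (31 left).
31 days into August → August 31, 2000.

August 31, 2000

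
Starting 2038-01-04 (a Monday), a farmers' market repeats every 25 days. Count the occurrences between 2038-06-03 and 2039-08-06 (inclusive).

18

Occurrences land 25·i days after 2038-01-04 for i = 0, 1, 2, …
2038-06-03 is 150 days after the start; 150 ÷ 25 = 6 remainder 0. First occurrence in the window: #7 on 2038-06-03 (6×25 = 150 days in).
2039-08-06 is 579 days after the start; 579 ÷ 25 = 23 remainder 4. Last occurrence in the window: #24 on 2039-08-02.
Occurrences #7 through #24: 18 in total.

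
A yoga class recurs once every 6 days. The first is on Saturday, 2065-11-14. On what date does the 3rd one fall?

The 3rd occurrence is 2 intervals after the first: 2 × 6 = 12 days after 2065-11-14.
12 days later is 2065-11-26.

2065-11-26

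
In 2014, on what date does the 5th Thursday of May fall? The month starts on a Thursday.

2014-05-29

May 2014 begins on a Thursday, so the first Thursday is May 1.
The 5th Thursday is 4 weeks later: 1 + 28 = 29.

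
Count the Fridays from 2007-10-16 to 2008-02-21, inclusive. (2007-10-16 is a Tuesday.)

2007-10-16 is a Tuesday; the first Friday on or after it is 2007-10-19 (3 days later).
From 2007-10-19 to 2008-02-21: 12 + 30 + 31 + 31 + 21 = 125 days (rest of October, November, December, January, February).
125 ÷ 7 = 17 full weeks with remainder 6, so 17 more Fridays after the first → 18.

18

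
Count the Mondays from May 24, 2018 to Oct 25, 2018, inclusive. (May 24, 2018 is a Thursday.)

22

May 24, 2018 is a Thursday; the first Monday on or after it is May 28, 2018 (4 days later).
From May 28, 2018 to Oct 25, 2018: 3 + 30 + 31 + 31 + 30 + 25 = 150 days (rest of May, Jun, Jul, Aug, Sep, Oct).
150 ÷ 7 = 21 full weeks with remainder 3, so 21 more Mondays after the first → 22.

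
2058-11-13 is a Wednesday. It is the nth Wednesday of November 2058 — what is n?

Day 13 falls in week ⌈13/7⌉ of the month.
Days 1–7 hold the 1st Wednesday, 8–14 the 2nd, 15–21 the 3rd, 22–28 the 4th, 29–31 the 5th.
13 is in the range for the 2nd.

2nd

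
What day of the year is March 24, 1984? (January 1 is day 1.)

84

Days in months before March: 31 + 29 = 60.
Plus 24 days into March → day 84.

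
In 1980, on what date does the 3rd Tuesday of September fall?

1980-09-16

The first Tuesday of September 1980 is September 2.
The 3rd Tuesday is 2 weeks later: 2 + 14 = 16.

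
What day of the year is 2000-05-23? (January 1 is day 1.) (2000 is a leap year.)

Days in months before May: 31 + 29 + 31 + 30 = 121.
Plus 23 days into May → day 144.

144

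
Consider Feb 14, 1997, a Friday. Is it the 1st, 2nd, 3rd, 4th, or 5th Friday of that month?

Day 14 falls in week ⌈14/7⌉ of the month.
Days 1–7 hold the 1st Friday, 8–14 the 2nd, 15–21 the 3rd, 22–28 the 4th, 29–31 the 5th.
14 is in the range for the 2nd.

2nd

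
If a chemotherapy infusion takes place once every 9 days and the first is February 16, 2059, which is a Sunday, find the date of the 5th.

March 24, 2059

The 5th occurrence is 4 intervals after the first: 4 × 9 = 36 days after February 16, 2059.
February has 28 days — 12 days to the end of February leaves 24.
24 days into March → March 24, 2059.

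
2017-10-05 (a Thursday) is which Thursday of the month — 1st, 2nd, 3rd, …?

Day 5 falls in week ⌈5/7⌉ of the month.
Days 1–7 hold the 1st Thursday, 8–14 the 2nd, 15–21 the 3rd, 22–28 the 4th, 29–31 the 5th.
5 is in the range for the 1st.

1st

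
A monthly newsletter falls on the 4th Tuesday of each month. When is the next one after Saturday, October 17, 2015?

October 27, 2015

October 2015 starts on a Thursday; its first Tuesday is the 6th, so the 4th Tuesday is the 27th — October 27, 2015.
October 27, 2015 is after October 17, 2015, so that is the next one.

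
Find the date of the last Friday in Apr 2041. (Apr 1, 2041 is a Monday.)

Apr 2041 begins on a Monday, so the first Friday is Apr 5 (4 days later).
Apr 2041 has 30 days. Adding weeks: 5, 12, 19, 26 — the last one ≤ 30 is the 26th.

Apr 26, 2041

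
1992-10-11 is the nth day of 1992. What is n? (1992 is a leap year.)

Days in months before October: 31 + 29 + 31 + 30 + 31 + 30 + 31 + 31 + 30 = 274.
Plus 11 days into October → day 285.

285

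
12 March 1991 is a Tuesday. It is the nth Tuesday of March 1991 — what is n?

Day 12 falls in week ⌈12/7⌉ of the month.
Days 1–7 hold the 1st Tuesday, 8–14 the 2nd, 15–21 the 3rd, 22–28 the 4th, 29–31 the 5th.
12 is in the range for the 2nd.

2nd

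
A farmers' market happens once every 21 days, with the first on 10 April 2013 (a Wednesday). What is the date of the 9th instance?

The 9th occurrence is 8 intervals after the first: 8 × 21 = 168 days after 10 April 2013.
April has 30 days — 20 days to the end of April leaves 148.
May has 31 days (117 left).
June has 30 days (87 left).
July has 31 days (56 left).
August has 31 days (25 left).
25 days into September → 25 September 2013.

25 September 2013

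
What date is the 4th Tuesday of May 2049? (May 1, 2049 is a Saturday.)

May 2049 begins on a Saturday, so the first Tuesday is May 4 (3 days later).
The 4th Tuesday is 3 weeks later: 4 + 21 = 25.

May 25, 2049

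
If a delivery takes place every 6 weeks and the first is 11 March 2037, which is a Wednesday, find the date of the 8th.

The 8th occurrence is 7 intervals after the first: 7 × 42 = 294 days after 11 March 2037.
March has 31 days — 20 days to the end of March leaves 274.
April has 30 days (244 left).
May has 31 days (213 left).
June has 30 days (183 left).
July has 31 days (152 left).
August has 31 days (121 left).
September has 30 days (91 left).
October has 31 days (60 left).
November has 30 days (30 left).
30 days into December → 30 December 2037.

30 December 2037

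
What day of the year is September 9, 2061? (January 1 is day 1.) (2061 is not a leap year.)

252

Days in months before September: 31 + 28 + 31 + 30 + 31 + 30 + 31 + 31 = 243.
Plus 9 days into September → day 252.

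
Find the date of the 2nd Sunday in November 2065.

November 2065 begins on a Sunday, so the first Sunday is November 1.
The 2nd Sunday is 1 weeks later: 1 + 7 = 8.

8 November 2065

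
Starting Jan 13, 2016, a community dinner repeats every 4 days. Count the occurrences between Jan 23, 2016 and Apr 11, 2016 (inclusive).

Occurrences land 4·i days after Jan 13, 2016 for i = 0, 1, 2, …
Jan 23, 2016 is 10 days after the start; 10 ÷ 4 = 2 remainder 2; since the remainder is 2, round up to i = 3. First occurrence in the window: #4 on Jan 25, 2016 (3×4 = 12 days in).
Apr 11, 2016 is 89 days after the start; 89 ÷ 4 = 22 remainder 1. Last occurrence in the window: #23 on Apr 10, 2016.
Occurrences #4 through #23: 20 in total.

20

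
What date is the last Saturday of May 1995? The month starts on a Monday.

May 1995 begins on a Monday, so the first Saturday is May 6 (5 days later).
May 1995 has 31 days. Adding weeks: 6, 13, 20, 27 — the last one ≤ 31 is the 27th.

May 27, 1995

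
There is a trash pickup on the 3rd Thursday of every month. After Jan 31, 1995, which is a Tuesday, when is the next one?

Jan 1995 starts on a Sunday; its first Thursday is the 5th, so the 3rd Thursday is the 19th — Jan 19, 1995.
That is not after Jan 31, 1995, so look at Feb 1995.
Feb 1995 starts on a Wednesday; its first Thursday is the 2nd, so the 3rd Thursday is the 16th — Feb 16, 1995.

Feb 16, 1995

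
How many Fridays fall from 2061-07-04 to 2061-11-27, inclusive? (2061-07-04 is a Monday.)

2061-07-04 is a Monday; the first Friday on or after it is 2061-07-08 (4 days later).
From 2061-07-08 to 2061-11-27: 23 + 31 + 30 + 31 + 27 = 142 days (rest of July, August, September, October, November).
142 ÷ 7 = 20 full weeks with remainder 2, so 20 more Fridays after the first → 21.

21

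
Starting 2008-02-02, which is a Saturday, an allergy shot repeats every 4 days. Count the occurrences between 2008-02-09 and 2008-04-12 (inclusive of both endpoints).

16

Occurrences land 4·i days after 2008-02-02 for i = 0, 1, 2, …
2008-02-09 is 7 days after the start; 7 ÷ 4 = 1 remainder 3; since the remainder is 3, round up to i = 2. First occurrence in the window: #3 on 2008-02-10 (2×4 = 8 days in).
2008-04-12 is 70 days after the start; 70 ÷ 4 = 17 remainder 2. Last occurrence in the window: #18 on 2008-04-10.
Occurrences #3 through #18: 16 in total.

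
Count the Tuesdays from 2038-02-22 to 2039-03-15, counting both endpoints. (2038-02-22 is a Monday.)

56

2038-02-22 is a Monday; the first Tuesday on or after it is 2038-02-23 (1 day later).
From 2038-02-23 to 2039-03-15: 311 + 74 = 385 days (rest of 2038, to 2039-03-15 in 2039).
385 ÷ 7 = 55 full weeks with remainder 0, so 55 more Tuesdays after the first → 56.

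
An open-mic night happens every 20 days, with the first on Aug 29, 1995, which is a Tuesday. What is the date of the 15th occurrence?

The 15th occurrence is 14 intervals after the first: 14 × 20 = 280 days after Aug 29, 1995.
Aug has 31 days — 2 days to the end of Aug leaves 278.
Sep has 30 days (248 left).
Oct has 31 days (217 left).
Nov has 30 days (187 left).
Dec has 31 days (156 left).
Jan has 31 days (125 left).
Feb has 29 days (96 left).
Mar has 31 days (65 left).
Apr has 30 days (35 left).
May has 31 days (4 left).
4 days into Jun → Jun 4, 1996.

Jun 4, 1996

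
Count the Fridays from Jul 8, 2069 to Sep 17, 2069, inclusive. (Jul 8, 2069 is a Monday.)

Jul 8, 2069 is a Monday; the first Friday on or after it is Jul 12, 2069 (4 days later).
From Jul 12, 2069 to Sep 17, 2069: 19 + 31 + 17 = 67 days (rest of Jul, Aug, Sep).
67 ÷ 7 = 9 full weeks with remainder 4, so 9 more Fridays after the first → 10.

10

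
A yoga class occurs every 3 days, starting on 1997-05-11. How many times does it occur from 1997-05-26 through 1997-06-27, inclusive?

11

Occurrences land 3·i days after 1997-05-11 for i = 0, 1, 2, …
1997-05-26 is 15 days after the start; 15 ÷ 3 = 5 remainder 0. First occurrence in the window: #6 on 1997-05-26 (5×3 = 15 days in).
1997-06-27 is 47 days after the start; 47 ÷ 3 = 15 remainder 2. Last occurrence in the window: #16 on 1997-06-25.
Occurrences #6 through #16: 11 in total.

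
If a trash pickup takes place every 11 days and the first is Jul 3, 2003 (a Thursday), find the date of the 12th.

The 12th occurrence is 11 intervals after the first: 11 × 11 = 121 days after Jul 3, 2003.
Jul has 31 days — 28 days to the end of Jul leaves 93.
Aug has 31 days (62 left).
Sep has 30 days (32 left).
Oct has 31 days (1 left).
1 day into Nov → Nov 1, 2003.

Nov 1, 2003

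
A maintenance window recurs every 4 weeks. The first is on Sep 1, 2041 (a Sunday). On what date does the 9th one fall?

Apr 13, 2042

The 9th occurrence is 8 intervals after the first: 8 × 28 = 224 days after Sep 1, 2041.
Sep has 30 days — 29 days to the end of Sep leaves 195.
Oct has 31 days (164 left).
Nov has 30 days (134 left).
Dec has 31 days (103 left).
Jan has 31 days (72 left).
Feb has 28 days (44 left).
Mar has 31 days (13 left).
13 days into Apr → Apr 13, 2042.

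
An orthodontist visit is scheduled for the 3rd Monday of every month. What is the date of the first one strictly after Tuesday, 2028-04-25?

April 2028 starts on a Saturday; its first Monday is the 3rd, so the 3rd Monday is the 17th — 2028-04-17.
That is not after 2028-04-25, so look at May 2028.
May 2028 starts on a Monday; its first Monday is the 1st, so the 3rd Monday is the 15th — 2028-05-15.

2028-05-15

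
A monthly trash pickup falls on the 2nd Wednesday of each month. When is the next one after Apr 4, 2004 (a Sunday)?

Apr 2004 starts on a Thursday; its first Wednesday is the 7th, so the 2nd Wednesday is the 14th — Apr 14, 2004.
Apr 14, 2004 is after Apr 4, 2004, so that is the next one.

Apr 14, 2004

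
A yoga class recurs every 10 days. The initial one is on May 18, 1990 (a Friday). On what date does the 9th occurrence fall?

August 6, 1990

The 9th occurrence is 8 intervals after the first: 8 × 10 = 80 days after May 18, 1990.
May has 31 days — 13 days to the end of May leaves 67.
June has 30 days (37 left).
July has 31 days (6 left).
6 days into August → August 6, 1990.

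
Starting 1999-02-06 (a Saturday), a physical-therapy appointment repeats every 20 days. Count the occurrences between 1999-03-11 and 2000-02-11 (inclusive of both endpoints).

17

Occurrences land 20·i days after 1999-02-06 for i = 0, 1, 2, …
1999-03-11 is 33 days after the start; 33 ÷ 20 = 1 remainder 13; since the remainder is 13, round up to i = 2. First occurrence in the window: #3 on 1999-03-18 (2×20 = 40 days in).
2000-02-11 is 370 days after the start; 370 ÷ 20 = 18 remainder 10. Last occurrence in the window: #19 on 2000-02-01.
Occurrences #3 through #19: 17 in total.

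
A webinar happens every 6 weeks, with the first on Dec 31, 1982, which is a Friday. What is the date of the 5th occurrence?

Jun 17, 1983

The 5th occurrence is 4 intervals after the first: 4 × 42 = 168 days after Dec 31, 1982.
Dec has 31 days — 0 days to the end of Dec leaves 168.
Jan has 31 days (137 left).
Feb has 28 days (109 left).
Mar has 31 days (78 left).
Apr has 30 days (48 left).
May has 31 days (17 left).
17 days into Jun → Jun 17, 1983.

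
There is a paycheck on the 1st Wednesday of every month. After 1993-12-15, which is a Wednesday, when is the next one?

December 1993 starts on a Wednesday, so its 1st Wednesday is 1993-12-01.
That is not after 1993-12-15, so look at January 1994.
January 1994 starts on a Saturday, so its 1st Wednesday is 1994-01-05 (4 days in).

1994-01-05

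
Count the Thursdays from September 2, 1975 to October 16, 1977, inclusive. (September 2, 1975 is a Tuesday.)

111

September 2, 1975 is a Tuesday; the first Thursday on or after it is September 4, 1975 (2 days later).
From September 4, 1975 to October 16, 1977: 118 + 366 + 289 = 773 days (rest of 1975, 1976, to October 16, 1977 in 1977).
773 ÷ 7 = 110 full weeks with remainder 3, so 110 more Thursdays after the first → 111.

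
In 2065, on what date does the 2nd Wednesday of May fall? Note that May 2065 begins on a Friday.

2065-05-13

May 2065 begins on a Friday, so the first Wednesday is May 6 (5 days later).
The 2nd Wednesday is 1 weeks later: 6 + 7 = 13.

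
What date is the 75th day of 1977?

1977-03-16

January has 31 days (75 − 31 = 44 remain).
February has 28 days (44 − 28 = 16 remain).
16 into March → March 16.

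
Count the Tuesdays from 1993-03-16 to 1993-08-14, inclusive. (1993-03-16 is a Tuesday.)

22

1993-03-16 is a Tuesday; the first Tuesday on or after it is 1993-03-16.
From 1993-03-16 to 1993-08-14: 15 + 30 + 31 + 30 + 31 + 14 = 151 days (rest of March, April, May, June, July, August).
151 ÷ 7 = 21 full weeks with remainder 4, so 21 more Tuesdays after the first → 22.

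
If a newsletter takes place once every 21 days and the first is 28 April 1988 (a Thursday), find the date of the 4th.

30 June 1988

The 4th occurrence is 3 intervals after the first: 3 × 21 = 63 days after 28 April 1988.
April has 30 days — 2 days to the end of April leaves 61.
May has 31 days (30 left).
30 days into June → 30 June 1988.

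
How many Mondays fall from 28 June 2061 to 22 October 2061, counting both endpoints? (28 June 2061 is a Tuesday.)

28 June 2061 is a Tuesday; the first Monday on or after it is 4 July 2061 (6 days later).
From 4 July 2061 to 22 October 2061: 27 + 31 + 30 + 22 = 110 days (rest of July, August, September, October).
110 ÷ 7 = 15 full weeks with remainder 5, so 15 more Mondays after the first → 16.

16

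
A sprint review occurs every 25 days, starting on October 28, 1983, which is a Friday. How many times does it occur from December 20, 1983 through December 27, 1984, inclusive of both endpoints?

15

Occurrences land 25·i days after October 28, 1983 for i = 0, 1, 2, …
December 20, 1983 is 53 days after the start; 53 ÷ 25 = 2 remainder 3; since the remainder is 3, round up to i = 3. First occurrence in the window: #4 on January 11, 1984 (3×25 = 75 days in).
December 27, 1984 is 426 days after the start; 426 ÷ 25 = 17 remainder 1. Last occurrence in the window: #18 on December 26, 1984.
Occurrences #4 through #18: 15 in total.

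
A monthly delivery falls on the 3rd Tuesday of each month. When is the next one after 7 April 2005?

April 2005 starts on a Friday; its first Tuesday is the 5th, so the 3rd Tuesday is the 19th — 19 April 2005.
19 April 2005 is after 7 April 2005, so that is the next one.

19 April 2005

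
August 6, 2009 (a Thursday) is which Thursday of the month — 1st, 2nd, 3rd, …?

1st

Day 6 falls in week ⌈6/7⌉ of the month.
Days 1–7 hold the 1st Thursday, 8–14 the 2nd, 15–21 the 3rd, 22–28 the 4th, 29–31 the 5th.
6 is in the range for the 1st.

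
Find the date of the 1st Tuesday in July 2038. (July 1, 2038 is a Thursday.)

July 2038 begins on a Thursday, so the first Tuesday is July 6 (5 days later).

6 July 2038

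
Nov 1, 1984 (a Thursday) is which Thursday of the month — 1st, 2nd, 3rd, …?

Day 1 falls in week ⌈1/7⌉ of the month.
Days 1–7 hold the 1st Thursday, 8–14 the 2nd, 15–21 the 3rd, 22–28 the 4th, 29–31 the 5th.
1 is in the range for the 1st.

1st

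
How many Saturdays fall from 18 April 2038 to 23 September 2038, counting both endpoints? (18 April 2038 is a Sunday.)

22

18 April 2038 is a Sunday; the first Saturday on or after it is 24 April 2038 (6 days later).
From 24 April 2038 to 23 September 2038: 6 + 31 + 30 + 31 + 31 + 23 = 152 days (rest of April, May, June, July, August, September).
152 ÷ 7 = 21 full weeks with remainder 5, so 21 more Saturdays after the first → 22.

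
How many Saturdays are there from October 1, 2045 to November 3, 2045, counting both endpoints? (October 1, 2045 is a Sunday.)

4

October 1, 2045 is a Sunday; the first Saturday on or after it is October 7, 2045 (6 days later).
From October 7, 2045 to November 3, 2045: 24 + 3 = 27 days (rest of October, November).
27 ÷ 7 = 3 full weeks with remainder 6, so 3 more Saturdays after the first → 4.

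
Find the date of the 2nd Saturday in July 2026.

July 2026 begins on a Wednesday, so the first Saturday is July 4 (3 days later).
The 2nd Saturday is 1 weeks later: 4 + 7 = 11.

11 July 2026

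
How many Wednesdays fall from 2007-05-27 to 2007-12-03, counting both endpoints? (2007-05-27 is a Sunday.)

27

2007-05-27 is a Sunday; the first Wednesday on or after it is 2007-05-30 (3 days later).
From 2007-05-30 to 2007-12-03: 1 + 30 + 31 + 31 + 30 + 31 + 30 + 3 = 187 days (rest of May, June, July, August, September, October, November, December).
187 ÷ 7 = 26 full weeks with remainder 5, so 26 more Wednesdays after the first → 27.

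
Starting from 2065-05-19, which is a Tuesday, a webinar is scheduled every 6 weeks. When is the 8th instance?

The 8th occurrence is 7 intervals after the first: 7 × 42 = 294 days after 2065-05-19.
May has 31 days — 12 days to the end of May leaves 282.
June has 30 days (252 left).
July has 31 days (221 left).
August has 31 days (190 left).
September has 30 days (160 left).
October has 31 days (129 left).
November has 30 days (99 left).
December has 31 days (68 left).
January has 31 days (37 left).
February has 28 days (9 left).
9 days into March → 2066-03-09.

2066-03-09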